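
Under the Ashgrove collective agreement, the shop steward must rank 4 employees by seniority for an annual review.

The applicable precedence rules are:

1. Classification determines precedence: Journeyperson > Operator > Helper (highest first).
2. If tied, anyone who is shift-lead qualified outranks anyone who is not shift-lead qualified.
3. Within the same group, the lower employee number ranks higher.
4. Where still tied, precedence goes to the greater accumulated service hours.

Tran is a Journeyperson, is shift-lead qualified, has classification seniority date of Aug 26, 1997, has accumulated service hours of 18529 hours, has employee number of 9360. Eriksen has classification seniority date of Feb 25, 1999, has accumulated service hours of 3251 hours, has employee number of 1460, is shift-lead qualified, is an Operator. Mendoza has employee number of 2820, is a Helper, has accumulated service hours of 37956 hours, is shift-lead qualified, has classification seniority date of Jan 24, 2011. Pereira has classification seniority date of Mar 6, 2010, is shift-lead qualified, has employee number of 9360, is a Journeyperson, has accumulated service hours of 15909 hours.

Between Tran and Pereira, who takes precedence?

Tran

By classification: Tran and Pereira (Journeyperson); then Eriksen (Operator); then Mendoza (Helper).
Tran and Pereira are each shift-lead qualified, so the next rule applies.
Tran and Pereira both have employee number 9360, so the next rule applies.
Among Tran and Pereira, by accumulated service hours (higher first): Tran (18529 hours) before Pereira (15909 hours).
So Tran takes precedence.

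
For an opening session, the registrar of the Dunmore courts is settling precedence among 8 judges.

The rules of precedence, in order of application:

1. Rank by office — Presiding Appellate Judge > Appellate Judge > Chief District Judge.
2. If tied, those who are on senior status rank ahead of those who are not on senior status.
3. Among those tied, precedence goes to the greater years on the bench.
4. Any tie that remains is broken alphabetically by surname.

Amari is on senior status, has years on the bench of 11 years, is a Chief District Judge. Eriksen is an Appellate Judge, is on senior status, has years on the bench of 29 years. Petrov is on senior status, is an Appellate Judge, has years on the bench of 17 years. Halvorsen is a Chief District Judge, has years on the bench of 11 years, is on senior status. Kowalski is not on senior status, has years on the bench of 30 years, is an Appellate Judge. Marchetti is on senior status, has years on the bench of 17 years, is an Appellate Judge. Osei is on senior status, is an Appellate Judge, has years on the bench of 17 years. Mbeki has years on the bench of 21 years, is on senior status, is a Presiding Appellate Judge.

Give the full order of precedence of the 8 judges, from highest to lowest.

Mbeki, Eriksen, Marchetti, Osei, Petrov, Kowalski, Amari, Halvorsen

By office: Mbeki (Presiding Appellate Judge); then Eriksen, Marchetti, Osei, Petrov and Kowalski (Appellate Judge); then Amari and Halvorsen (Chief District Judge).
Among Eriksen, Marchetti, Osei, Petrov and Kowalski, on senior status before not on senior status: Eriksen, Marchetti, Osei and Petrov (on senior status) before Kowalski (not on senior status).
Among Eriksen, Marchetti, Osei and Petrov, by years on the bench (higher first): Eriksen (29 years) before Marchetti, Osei and Petrov (17 years).
Among Marchetti, Osei and Petrov, alphabetically by surname: Marchetti before Osei before Petrov.
Amari and Halvorsen are each on senior status, so the next rule applies.
Amari and Halvorsen both have years on the bench 11 years, so the next rule applies.
Among Amari and Halvorsen, alphabetically by surname: Amari before Halvorsen.
Full order: Mbeki, Eriksen, Marchetti, Osei, Petrov, Kowalski, Amari, Halvorsen.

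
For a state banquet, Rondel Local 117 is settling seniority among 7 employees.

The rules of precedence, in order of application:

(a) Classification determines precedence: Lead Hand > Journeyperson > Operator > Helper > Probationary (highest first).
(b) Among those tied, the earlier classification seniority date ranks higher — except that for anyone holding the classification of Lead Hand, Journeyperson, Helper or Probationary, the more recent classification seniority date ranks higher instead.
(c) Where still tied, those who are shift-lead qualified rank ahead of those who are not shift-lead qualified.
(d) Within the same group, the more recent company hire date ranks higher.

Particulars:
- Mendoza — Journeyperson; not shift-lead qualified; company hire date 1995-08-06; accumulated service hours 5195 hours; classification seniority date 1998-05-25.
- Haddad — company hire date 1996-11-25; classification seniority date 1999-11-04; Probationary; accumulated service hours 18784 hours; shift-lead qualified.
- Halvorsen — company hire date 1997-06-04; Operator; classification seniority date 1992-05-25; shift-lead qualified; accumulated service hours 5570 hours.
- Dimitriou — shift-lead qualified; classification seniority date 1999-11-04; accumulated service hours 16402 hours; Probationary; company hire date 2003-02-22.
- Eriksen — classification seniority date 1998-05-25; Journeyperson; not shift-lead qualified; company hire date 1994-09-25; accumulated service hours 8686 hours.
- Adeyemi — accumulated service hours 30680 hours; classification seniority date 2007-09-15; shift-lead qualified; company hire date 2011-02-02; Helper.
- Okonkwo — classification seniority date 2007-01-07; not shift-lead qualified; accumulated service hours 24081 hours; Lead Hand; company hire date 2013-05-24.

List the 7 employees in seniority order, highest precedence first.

Okonkwo, Mendoza, Eriksen, Halvorsen, Adeyemi, Dimitriou, Haddad

By classification: Okonkwo (Lead Hand); then Mendoza and Eriksen (Journeyperson); then Halvorsen (Operator); then Adeyemi (Helper); then Dimitriou and Haddad (Probationary).
Mendoza and Eriksen both have classification seniority date 1998-05-25, so the next rule applies.
Mendoza and Eriksen are each not shift-lead qualified, so the next rule applies.
Among Mendoza and Eriksen, by company hire date (later first): Mendoza (1995-08-06) before Eriksen (1994-09-25).
Dimitriou and Haddad both have classification seniority date 1999-11-04, so the next rule applies.
Dimitriou and Haddad are each shift-lead qualified, so the next rule applies.
Among Dimitriou and Haddad, by company hire date (later first): Dimitriou (2003-02-22) before Haddad (1996-11-25).
Full order: Okonkwo, Mendoza, Eriksen, Halvorsen, Adeyemi, Dimitriou, Haddad.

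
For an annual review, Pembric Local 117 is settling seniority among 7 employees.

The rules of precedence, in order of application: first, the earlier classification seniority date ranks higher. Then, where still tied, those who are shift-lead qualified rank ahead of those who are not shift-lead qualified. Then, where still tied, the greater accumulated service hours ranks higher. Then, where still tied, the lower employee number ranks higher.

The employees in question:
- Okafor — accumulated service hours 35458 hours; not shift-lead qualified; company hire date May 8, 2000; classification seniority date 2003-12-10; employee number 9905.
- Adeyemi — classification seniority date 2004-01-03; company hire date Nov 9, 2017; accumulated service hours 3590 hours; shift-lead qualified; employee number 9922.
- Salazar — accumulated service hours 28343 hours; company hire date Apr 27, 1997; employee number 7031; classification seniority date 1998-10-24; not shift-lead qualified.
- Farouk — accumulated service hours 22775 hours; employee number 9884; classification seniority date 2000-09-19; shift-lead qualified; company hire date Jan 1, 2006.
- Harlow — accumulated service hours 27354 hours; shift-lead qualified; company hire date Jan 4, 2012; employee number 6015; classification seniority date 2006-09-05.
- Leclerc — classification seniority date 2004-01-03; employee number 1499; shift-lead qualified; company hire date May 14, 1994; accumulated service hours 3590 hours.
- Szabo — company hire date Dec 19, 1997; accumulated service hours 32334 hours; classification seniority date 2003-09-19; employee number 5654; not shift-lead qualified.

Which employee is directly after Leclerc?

Adeyemi

By classification seniority date (earlier first): Salazar (1998-10-24); then Farouk (2000-09-19); then Szabo (2003-09-19); then Okafor (2003-12-10); then Leclerc and Adeyemi (both 2004-01-03); then Harlow (2006-09-05).
Leclerc and Adeyemi are each shift-lead qualified, so the next rule applies.
Leclerc and Adeyemi both have accumulated service hours 3590 hours, so the next rule applies.
Among Leclerc and Adeyemi, by employee number (lower first): Leclerc (1499) before Adeyemi (9922).
Order: Salazar, Farouk, Szabo, Okafor, Leclerc, Adeyemi, Harlow.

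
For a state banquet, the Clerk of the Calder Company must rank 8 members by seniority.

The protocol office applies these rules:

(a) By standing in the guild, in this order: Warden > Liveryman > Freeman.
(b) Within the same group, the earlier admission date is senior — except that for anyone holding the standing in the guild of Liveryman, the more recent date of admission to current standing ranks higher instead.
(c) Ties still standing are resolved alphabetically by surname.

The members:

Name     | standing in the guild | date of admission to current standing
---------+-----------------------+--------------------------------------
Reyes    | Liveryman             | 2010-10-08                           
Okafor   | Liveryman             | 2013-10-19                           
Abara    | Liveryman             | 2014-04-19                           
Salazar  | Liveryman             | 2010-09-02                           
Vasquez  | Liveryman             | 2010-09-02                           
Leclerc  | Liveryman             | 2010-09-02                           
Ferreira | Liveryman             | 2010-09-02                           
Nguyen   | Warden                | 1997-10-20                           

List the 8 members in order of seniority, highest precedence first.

Nguyen, Abara, Okafor, Reyes, Ferreira, Leclerc, Salazar, Vasquez

By standing in the guild: Nguyen (Warden); then Abara, Okafor, Reyes, Ferreira, Leclerc, Salazar and Vasquez (Liveryman).
Among Abara, Okafor, Reyes, Ferreira, Leclerc, Salazar and Vasquez, by date of admission to current standing (later first) (reversed rule for this group): Abara (2014-04-19) before Okafor (2013-10-19) before Reyes (2010-10-08) before Ferreira, Leclerc, Salazar and Vasquez (2010-09-02).
Among Ferreira, Leclerc, Salazar and Vasquez, alphabetically by surname: Ferreira before Leclerc before Salazar before Vasquez.
Full order: Nguyen, Abara, Okafor, Reyes, Ferreira, Leclerc, Salazar, Vasquez.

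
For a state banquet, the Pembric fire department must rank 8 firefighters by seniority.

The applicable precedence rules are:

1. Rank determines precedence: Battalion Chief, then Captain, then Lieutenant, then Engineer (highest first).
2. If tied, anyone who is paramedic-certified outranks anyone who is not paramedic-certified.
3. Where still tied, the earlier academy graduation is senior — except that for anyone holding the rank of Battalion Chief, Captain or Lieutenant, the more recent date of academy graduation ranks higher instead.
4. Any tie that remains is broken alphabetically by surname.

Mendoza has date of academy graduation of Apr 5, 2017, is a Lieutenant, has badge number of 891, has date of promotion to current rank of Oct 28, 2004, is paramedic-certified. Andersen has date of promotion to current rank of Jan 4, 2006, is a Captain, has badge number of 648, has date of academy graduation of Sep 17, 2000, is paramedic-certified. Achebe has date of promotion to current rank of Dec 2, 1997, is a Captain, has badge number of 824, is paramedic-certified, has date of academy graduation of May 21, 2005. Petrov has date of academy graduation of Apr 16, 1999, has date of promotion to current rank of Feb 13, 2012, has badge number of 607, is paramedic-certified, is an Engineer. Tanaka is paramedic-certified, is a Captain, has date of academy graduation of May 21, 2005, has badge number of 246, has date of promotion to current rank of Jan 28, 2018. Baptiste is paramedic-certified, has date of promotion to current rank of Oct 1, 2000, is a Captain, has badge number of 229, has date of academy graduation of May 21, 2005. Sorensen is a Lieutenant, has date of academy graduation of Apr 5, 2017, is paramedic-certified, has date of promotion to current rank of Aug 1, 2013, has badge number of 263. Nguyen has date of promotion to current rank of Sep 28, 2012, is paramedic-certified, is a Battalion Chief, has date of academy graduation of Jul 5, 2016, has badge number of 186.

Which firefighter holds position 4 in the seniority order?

By rank: Nguyen (Battalion Chief); then Achebe, Baptiste, Tanaka and Andersen (Captain); then Mendoza and Sorensen (Lieutenant); then Petrov (Engineer).
Achebe, Baptiste, Tanaka and Andersen are each paramedic-certified, so the next rule applies.
Among Achebe, Baptiste, Tanaka and Andersen, by date of academy graduation (later first) (reversed rule for this group): Achebe, Baptiste and Tanaka (May 21, 2005) before Andersen (Sep 17, 2000).
Among Achebe, Baptiste and Tanaka, alphabetically by surname: Achebe before Baptiste before Tanaka.
Mendoza and Sorensen are each paramedic-certified, so the next rule applies.
Mendoza and Sorensen both have date of academy graduation Apr 5, 2017, so the next rule applies.
Among Mendoza and Sorensen, alphabetically by surname: Mendoza before Sorensen.
Order: Nguyen, Achebe, Baptiste, Tanaka, Andersen, Mendoza, Sorensen, Petrov.

Tanaka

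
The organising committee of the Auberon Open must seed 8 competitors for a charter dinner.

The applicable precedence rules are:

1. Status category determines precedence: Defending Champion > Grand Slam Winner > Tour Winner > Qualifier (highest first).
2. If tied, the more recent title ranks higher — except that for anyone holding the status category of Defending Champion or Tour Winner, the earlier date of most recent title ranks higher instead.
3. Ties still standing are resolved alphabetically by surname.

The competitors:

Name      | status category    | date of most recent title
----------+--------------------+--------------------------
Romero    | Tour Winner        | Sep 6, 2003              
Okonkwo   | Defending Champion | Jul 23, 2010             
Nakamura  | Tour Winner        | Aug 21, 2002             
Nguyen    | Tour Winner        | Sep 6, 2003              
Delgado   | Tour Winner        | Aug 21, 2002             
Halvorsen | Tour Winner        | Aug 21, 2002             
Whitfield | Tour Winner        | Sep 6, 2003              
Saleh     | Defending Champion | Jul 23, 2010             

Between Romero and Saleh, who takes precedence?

By status category: Okonkwo and Saleh (Defending Champion); then Delgado, Halvorsen, Nakamura, Nguyen, Romero and Whitfield (Tour Winner).
Okonkwo and Saleh both have date of most recent title Jul 23, 2010, so the next rule applies.
Among Okonkwo and Saleh, alphabetically by surname: Okonkwo before Saleh.
Among Delgado, Halvorsen, Nakamura, Nguyen, Romero and Whitfield, by date of most recent title (earlier first) (reversed rule for this group): Delgado, Halvorsen and Nakamura (Aug 21, 2002) before Nguyen, Romero and Whitfield (Sep 6, 2003).
Among Delgado, Halvorsen and Nakamura, alphabetically by surname: Delgado before Halvorsen before Nakamura.
Among Nguyen, Romero and Whitfield, alphabetically by surname: Nguyen before Romero before Whitfield.
So Saleh takes precedence.

Saleh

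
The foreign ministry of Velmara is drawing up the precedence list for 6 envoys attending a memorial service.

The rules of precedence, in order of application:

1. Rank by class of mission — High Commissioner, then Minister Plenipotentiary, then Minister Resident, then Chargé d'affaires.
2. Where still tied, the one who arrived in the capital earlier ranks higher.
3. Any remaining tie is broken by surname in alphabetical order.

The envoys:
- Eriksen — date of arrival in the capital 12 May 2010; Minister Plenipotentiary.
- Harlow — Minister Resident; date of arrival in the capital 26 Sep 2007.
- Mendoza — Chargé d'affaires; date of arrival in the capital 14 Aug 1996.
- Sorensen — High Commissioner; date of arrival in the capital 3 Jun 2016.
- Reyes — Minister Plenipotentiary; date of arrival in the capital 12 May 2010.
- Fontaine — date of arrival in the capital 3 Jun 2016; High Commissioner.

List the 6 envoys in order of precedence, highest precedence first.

By class of mission: Fontaine and Sorensen (High Commissioner); then Eriksen and Reyes (Minister Plenipotentiary); then Harlow (Minister Resident); then Mendoza (Chargé d'affaires).
Fontaine and Sorensen both have date of arrival in the capital 3 Jun 2016, so the next rule applies.
Among Fontaine and Sorensen, alphabetically by surname: Fontaine before Sorensen.
Eriksen and Reyes both have date of arrival in the capital 12 May 2010, so the next rule applies.
Among Eriksen and Reyes, alphabetically by surname: Eriksen before Reyes.
Full order: Fontaine, Sorensen, Eriksen, Reyes, Harlow, Mendoza.

Fontaine, Sorensen, Eriksen, Reyes, Harlow, Mendoza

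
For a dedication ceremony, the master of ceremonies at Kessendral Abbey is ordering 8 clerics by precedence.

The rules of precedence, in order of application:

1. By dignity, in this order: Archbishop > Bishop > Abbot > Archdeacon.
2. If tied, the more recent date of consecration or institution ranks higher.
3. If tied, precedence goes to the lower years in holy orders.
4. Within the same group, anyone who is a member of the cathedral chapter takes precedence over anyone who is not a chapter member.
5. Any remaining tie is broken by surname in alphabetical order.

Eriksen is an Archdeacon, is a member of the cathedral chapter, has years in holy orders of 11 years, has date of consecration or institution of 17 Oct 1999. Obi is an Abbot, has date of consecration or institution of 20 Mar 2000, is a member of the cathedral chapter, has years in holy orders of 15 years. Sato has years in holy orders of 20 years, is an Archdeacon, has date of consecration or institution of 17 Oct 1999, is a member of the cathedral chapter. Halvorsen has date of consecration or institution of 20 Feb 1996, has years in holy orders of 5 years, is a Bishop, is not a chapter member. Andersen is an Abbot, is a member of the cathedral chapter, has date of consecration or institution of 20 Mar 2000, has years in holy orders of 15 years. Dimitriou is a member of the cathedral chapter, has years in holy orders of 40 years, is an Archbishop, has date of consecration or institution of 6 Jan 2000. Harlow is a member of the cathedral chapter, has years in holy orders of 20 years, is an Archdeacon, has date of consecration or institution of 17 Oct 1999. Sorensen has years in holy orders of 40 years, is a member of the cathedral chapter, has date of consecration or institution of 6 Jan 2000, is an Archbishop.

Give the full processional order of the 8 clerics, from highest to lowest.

Dimitriou, Sorensen, Halvorsen, Andersen, Obi, Eriksen, Harlow, Sato

By dignity: Dimitriou and Sorensen (Archbishop); then Halvorsen (Bishop); then Andersen and Obi (Abbot); then Eriksen, Harlow and Sato (Archdeacon).
Dimitriou and Sorensen both have date of consecration or institution 6 Jan 2000, so the next rule applies.
Dimitriou and Sorensen both have years in holy orders 40 years, so the next rule applies.
Dimitriou and Sorensen are each a member of the cathedral chapter, so the next rule applies.
Among Dimitriou and Sorensen, alphabetically by surname: Dimitriou before Sorensen.
Andersen and Obi both have date of consecration or institution 20 Mar 2000, so the next rule applies.
Andersen and Obi both have years in holy orders 15 years, so the next rule applies.
Andersen and Obi are each a member of the cathedral chapter, so the next rule applies.
Among Andersen and Obi, alphabetically by surname: Andersen before Obi.
Eriksen, Harlow and Sato all have date of consecration or institution 17 Oct 1999, so the next rule applies.
Among Eriksen, Harlow and Sato, by years in holy orders (lower first): Eriksen (11 years) before Harlow and Sato (20 years).
Harlow and Sato are each a member of the cathedral chapter, so the next rule applies.
Among Harlow and Sato, alphabetically by surname: Harlow before Sato.
Full order: Dimitriou, Sorensen, Halvorsen, Andersen, Obi, Eriksen, Harlow, Sato.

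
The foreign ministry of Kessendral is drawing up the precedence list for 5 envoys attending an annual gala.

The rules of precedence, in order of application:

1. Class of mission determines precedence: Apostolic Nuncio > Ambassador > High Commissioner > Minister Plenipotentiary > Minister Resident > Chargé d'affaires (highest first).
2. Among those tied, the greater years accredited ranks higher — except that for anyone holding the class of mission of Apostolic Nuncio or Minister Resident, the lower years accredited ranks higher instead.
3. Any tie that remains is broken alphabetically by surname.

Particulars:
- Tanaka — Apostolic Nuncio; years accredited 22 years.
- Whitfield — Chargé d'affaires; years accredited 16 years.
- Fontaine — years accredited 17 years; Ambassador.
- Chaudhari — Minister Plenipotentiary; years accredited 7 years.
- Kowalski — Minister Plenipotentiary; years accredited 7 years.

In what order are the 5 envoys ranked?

Tanaka, Fontaine, Chaudhari, Kowalski, Whitfield

By class of mission: Tanaka (Apostolic Nuncio); then Fontaine (Ambassador); then Chaudhari and Kowalski (Minister Plenipotentiary); then Whitfield (Chargé d'affaires).
Chaudhari and Kowalski both have years accredited 7 years, so the next rule applies.
Among Chaudhari and Kowalski, alphabetically by surname: Chaudhari before Kowalski.
Full order: Tanaka, Fontaine, Chaudhari, Kowalski, Whitfield.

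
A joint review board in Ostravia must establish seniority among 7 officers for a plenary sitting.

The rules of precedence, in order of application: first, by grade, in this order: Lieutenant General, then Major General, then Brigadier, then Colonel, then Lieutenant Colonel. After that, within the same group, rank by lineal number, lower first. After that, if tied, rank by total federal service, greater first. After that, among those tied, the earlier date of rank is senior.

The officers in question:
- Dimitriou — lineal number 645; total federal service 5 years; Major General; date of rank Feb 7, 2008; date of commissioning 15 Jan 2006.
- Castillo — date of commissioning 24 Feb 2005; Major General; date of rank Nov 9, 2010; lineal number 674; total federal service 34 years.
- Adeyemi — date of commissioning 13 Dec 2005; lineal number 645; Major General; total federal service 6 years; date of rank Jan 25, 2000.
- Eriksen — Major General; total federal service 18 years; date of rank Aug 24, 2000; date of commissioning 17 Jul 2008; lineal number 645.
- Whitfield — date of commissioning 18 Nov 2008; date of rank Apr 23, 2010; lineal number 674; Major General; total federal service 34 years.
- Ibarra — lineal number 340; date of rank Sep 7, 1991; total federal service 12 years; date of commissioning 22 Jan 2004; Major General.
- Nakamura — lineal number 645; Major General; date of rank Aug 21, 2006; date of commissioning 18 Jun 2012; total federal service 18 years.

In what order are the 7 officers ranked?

By grade: Ibarra, Eriksen, Nakamura, Adeyemi, Dimitriou, Whitfield and Castillo (Major General).
Among Ibarra, Eriksen, Nakamura, Adeyemi, Dimitriou, Whitfield and Castillo, by lineal number (lower first): Ibarra (340) before Eriksen, Nakamura, Adeyemi and Dimitriou (645) before Whitfield and Castillo (674).
Among Eriksen, Nakamura, Adeyemi and Dimitriou, by total federal service (higher first): Eriksen and Nakamura (18 years) before Adeyemi (6 years) before Dimitriou (5 years).
Among Eriksen and Nakamura, by date of rank (earlier first): Eriksen (Aug 24, 2000) before Nakamura (Aug 21, 2006).
Whitfield and Castillo both have total federal service 34 years, so the next rule applies.
Among Whitfield and Castillo, by date of rank (earlier first): Whitfield (Apr 23, 2010) before Castillo (Nov 9, 2010).
Full order: Ibarra, Eriksen, Nakamura, Adeyemi, Dimitriou, Whitfield, Castillo.

Ibarra, Eriksen, Nakamura, Adeyemi, Dimitriou, Whitfield, Castillo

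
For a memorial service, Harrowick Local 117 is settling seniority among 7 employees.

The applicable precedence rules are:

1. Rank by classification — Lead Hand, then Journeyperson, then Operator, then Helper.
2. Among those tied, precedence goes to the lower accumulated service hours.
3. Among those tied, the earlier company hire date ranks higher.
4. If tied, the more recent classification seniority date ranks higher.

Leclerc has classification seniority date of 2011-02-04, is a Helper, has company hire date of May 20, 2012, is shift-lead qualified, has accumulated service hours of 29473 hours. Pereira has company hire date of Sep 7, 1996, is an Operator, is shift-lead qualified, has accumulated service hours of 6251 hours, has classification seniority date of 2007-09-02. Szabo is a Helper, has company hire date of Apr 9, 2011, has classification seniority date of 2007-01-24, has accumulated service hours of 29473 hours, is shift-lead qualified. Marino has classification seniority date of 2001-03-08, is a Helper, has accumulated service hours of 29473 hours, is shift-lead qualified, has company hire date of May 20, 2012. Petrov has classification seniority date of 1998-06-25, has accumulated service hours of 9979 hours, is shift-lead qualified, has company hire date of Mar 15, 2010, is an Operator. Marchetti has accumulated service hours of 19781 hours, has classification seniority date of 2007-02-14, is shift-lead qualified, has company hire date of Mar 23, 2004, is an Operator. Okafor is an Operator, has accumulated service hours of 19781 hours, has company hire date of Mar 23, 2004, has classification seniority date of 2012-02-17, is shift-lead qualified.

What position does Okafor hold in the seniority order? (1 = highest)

By classification: Pereira, Petrov, Okafor and Marchetti (Operator); then Szabo, Leclerc and Marino (Helper).
Among Pereira, Petrov, Okafor and Marchetti, by accumulated service hours (lower first): Pereira (6251 hours) before Petrov (9979 hours) before Okafor and Marchetti (19781 hours).
Okafor and Marchetti both have company hire date Mar 23, 2004, so the next rule applies.
Among Okafor and Marchetti, by classification seniority date (later first): Okafor (2012-02-17) before Marchetti (2007-02-14).
Szabo, Leclerc and Marino all have accumulated service hours 29473 hours, so the next rule applies.
Among Szabo, Leclerc and Marino, by company hire date (earlier first): Szabo (Apr 9, 2011) before Leclerc and Marino (May 20, 2012).
Among Leclerc and Marino, by classification seniority date (later first): Leclerc (2011-02-04) before Marino (2001-03-08).
Order: Pereira, Petrov, Okafor, Marchetti, Szabo, Leclerc, Marino. So position 3.

3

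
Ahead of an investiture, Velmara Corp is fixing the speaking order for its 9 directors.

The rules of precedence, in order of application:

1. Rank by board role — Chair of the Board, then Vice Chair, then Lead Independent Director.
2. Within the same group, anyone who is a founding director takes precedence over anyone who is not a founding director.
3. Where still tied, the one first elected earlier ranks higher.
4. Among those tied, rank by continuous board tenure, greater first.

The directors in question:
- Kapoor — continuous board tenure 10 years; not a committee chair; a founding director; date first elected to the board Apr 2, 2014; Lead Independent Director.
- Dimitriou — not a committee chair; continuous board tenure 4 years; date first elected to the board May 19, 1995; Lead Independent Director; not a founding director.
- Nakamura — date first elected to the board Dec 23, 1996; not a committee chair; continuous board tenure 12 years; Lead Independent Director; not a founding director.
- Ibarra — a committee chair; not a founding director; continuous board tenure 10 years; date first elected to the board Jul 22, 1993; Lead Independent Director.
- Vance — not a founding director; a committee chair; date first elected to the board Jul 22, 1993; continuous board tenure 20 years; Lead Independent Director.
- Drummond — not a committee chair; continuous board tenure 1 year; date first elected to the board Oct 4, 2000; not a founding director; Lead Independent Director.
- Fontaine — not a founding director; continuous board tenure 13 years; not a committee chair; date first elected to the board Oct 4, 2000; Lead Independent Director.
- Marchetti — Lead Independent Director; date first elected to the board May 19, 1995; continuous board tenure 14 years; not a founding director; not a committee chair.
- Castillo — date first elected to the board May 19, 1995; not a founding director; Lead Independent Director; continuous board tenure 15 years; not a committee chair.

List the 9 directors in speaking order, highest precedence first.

By board role: Kapoor, Vance, Ibarra, Castillo, Marchetti, Dimitriou, Nakamura, Fontaine and Drummond (Lead Independent Director).
Among Kapoor, Vance, Ibarra, Castillo, Marchetti, Dimitriou, Nakamura, Fontaine and Drummond, a founding director before not a founding director: Kapoor (a founding director) before Vance, Ibarra, Castillo, Marchetti, Dimitriou, Nakamura, Fontaine and Drummond (not a founding director).
Among Vance, Ibarra, Castillo, Marchetti, Dimitriou, Nakamura, Fontaine and Drummond, by date first elected to the board (earlier first): Vance and Ibarra (Jul 22, 1993) before Castillo, Marchetti and Dimitriou (May 19, 1995) before Nakamura (Dec 23, 1996) before Fontaine and Drummond (Oct 4, 2000).
Among Vance and Ibarra, by continuous board tenure (higher first): Vance (20 years) before Ibarra (10 years).
Among Castillo, Marchetti and Dimitriou, by continuous board tenure (higher first): Castillo (15 years) before Marchetti (14 years) before Dimitriou (4 years).
Among Fontaine and Drummond, by continuous board tenure (higher first): Fontaine (13 years) before Drummond (1 year).
Full order: Kapoor, Vance, Ibarra, Castillo, Marchetti, Dimitriou, Nakamura, Fontaine, Drummond.

Kapoor, Vance, Ibarra, Castillo, Marchetti, Dimitriou, Nakamura, Fontaine, Drummond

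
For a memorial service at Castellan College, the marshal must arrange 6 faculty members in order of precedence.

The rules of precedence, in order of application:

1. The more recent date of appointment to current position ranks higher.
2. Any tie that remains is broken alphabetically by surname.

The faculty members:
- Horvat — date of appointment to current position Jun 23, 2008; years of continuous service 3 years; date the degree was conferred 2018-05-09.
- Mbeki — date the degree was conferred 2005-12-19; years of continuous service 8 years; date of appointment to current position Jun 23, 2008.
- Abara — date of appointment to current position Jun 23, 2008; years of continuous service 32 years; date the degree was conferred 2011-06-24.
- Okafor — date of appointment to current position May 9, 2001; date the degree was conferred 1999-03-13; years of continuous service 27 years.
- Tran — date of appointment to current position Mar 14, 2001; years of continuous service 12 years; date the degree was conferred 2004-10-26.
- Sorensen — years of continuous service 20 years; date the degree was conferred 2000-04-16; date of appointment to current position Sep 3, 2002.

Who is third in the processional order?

Mbeki

By date of appointment to current position (later first): Abara, Horvat and Mbeki (each Jun 23, 2008); then Sorensen (Sep 3, 2002); then Okafor (May 9, 2001); then Tran (Mar 14, 2001).
Among Abara, Horvat and Mbeki, alphabetically by surname: Abara before Horvat before Mbeki.
Order: Abara, Horvat, Mbeki, Sorensen, Okafor, Tran.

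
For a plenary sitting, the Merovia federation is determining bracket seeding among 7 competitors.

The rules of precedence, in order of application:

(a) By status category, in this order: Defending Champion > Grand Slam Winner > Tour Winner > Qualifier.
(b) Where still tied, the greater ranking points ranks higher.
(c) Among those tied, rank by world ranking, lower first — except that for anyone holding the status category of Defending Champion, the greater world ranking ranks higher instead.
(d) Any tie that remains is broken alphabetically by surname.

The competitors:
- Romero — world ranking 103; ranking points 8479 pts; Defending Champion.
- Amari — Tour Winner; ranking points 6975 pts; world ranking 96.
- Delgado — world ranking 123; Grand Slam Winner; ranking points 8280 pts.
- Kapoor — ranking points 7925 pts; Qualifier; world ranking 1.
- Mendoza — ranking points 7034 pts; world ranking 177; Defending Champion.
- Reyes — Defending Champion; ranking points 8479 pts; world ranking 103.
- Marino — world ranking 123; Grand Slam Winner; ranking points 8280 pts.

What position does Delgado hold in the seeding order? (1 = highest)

By status category: Reyes, Romero and Mendoza (Defending Champion); then Delgado and Marino (Grand Slam Winner); then Amari (Tour Winner); then Kapoor (Qualifier).
Among Reyes, Romero and Mendoza, by ranking points (higher first): Reyes and Romero (8479 pts) before Mendoza (7034 pts).
Reyes and Romero both have world ranking 103, so the next rule applies.
Among Reyes and Romero, alphabetically by surname: Reyes before Romero.
Delgado and Marino both have ranking points 8280 pts, so the next rule applies.
Delgado and Marino both have world ranking 123, so the next rule applies.
Among Delgado and Marino, alphabetically by surname: Delgado before Marino.
Order: Reyes, Romero, Mendoza, Delgado, Marino, Amari, Kapoor. So position 4.

4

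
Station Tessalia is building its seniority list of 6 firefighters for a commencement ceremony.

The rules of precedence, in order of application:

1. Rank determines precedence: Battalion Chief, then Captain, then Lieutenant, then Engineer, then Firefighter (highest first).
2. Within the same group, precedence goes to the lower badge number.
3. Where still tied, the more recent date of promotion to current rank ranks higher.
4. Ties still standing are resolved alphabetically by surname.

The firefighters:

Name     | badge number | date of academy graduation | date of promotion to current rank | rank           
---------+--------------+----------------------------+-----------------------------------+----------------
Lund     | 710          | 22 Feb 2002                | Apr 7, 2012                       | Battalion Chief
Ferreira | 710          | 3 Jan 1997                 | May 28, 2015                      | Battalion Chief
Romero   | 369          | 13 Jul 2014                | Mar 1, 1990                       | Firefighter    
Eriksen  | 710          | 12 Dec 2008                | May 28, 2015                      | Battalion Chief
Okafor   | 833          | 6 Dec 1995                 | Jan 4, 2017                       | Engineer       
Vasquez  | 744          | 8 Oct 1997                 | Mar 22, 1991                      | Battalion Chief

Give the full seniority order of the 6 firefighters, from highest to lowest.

By rank: Eriksen, Ferreira, Lund and Vasquez (Battalion Chief); then Okafor (Engineer); then Romero (Firefighter).
Among Eriksen, Ferreira, Lund and Vasquez, by badge number (lower first): Eriksen, Ferreira and Lund (710) before Vasquez (744).
Among Eriksen, Ferreira and Lund, by date of promotion to current rank (later first): Eriksen and Ferreira (May 28, 2015) before Lund (Apr 7, 2012).
Among Eriksen and Ferreira, alphabetically by surname: Eriksen before Ferreira.
Full order: Eriksen, Ferreira, Lund, Vasquez, Okafor, Romero.

Eriksen, Ferreira, Lund, Vasquez, Okafor, Romero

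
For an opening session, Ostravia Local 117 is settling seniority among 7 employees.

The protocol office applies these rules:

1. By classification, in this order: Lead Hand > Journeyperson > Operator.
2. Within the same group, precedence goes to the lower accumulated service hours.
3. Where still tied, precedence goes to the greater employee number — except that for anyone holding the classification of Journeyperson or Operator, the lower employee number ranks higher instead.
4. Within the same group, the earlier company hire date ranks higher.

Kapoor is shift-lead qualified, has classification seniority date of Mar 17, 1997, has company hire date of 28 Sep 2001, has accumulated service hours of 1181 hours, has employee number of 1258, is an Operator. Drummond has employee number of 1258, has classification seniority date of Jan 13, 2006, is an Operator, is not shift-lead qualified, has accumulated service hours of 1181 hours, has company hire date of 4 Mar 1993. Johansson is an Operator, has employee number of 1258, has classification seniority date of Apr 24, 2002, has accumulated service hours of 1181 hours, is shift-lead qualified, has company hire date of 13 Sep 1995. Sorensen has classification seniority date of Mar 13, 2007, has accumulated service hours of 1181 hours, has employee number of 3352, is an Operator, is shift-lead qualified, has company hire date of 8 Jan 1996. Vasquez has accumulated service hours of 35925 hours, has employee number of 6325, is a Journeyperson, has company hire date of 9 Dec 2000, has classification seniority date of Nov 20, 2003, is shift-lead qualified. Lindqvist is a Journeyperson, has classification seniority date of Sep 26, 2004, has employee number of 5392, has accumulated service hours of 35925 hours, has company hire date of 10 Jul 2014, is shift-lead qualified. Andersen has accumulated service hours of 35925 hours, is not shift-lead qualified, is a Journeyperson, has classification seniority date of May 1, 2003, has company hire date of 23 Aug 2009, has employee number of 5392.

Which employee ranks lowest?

Sorensen

By classification: Andersen, Lindqvist and Vasquez (Journeyperson); then Drummond, Johansson, Kapoor and Sorensen (Operator).
Andersen, Lindqvist and Vasquez all have accumulated service hours 35925 hours, so the next rule applies.
Among Andersen, Lindqvist and Vasquez, by employee number (lower first) (reversed rule for this group): Andersen and Lindqvist (5392) before Vasquez (6325).
Among Andersen and Lindqvist, by company hire date (earlier first): Andersen (23 Aug 2009) before Lindqvist (10 Jul 2014).
Drummond, Johansson, Kapoor and Sorensen all have accumulated service hours 1181 hours, so the next rule applies.
Among Drummond, Johansson, Kapoor and Sorensen, by employee number (lower first) (reversed rule for this group): Drummond, Johansson and Kapoor (1258) before Sorensen (3352).
Among Drummond, Johansson and Kapoor, by company hire date (earlier first): Drummond (4 Mar 1993) before Johansson (13 Sep 1995) before Kapoor (28 Sep 2001).
Order: Andersen, Lindqvist, Vasquez, Drummond, Johansson, Kapoor, Sorensen.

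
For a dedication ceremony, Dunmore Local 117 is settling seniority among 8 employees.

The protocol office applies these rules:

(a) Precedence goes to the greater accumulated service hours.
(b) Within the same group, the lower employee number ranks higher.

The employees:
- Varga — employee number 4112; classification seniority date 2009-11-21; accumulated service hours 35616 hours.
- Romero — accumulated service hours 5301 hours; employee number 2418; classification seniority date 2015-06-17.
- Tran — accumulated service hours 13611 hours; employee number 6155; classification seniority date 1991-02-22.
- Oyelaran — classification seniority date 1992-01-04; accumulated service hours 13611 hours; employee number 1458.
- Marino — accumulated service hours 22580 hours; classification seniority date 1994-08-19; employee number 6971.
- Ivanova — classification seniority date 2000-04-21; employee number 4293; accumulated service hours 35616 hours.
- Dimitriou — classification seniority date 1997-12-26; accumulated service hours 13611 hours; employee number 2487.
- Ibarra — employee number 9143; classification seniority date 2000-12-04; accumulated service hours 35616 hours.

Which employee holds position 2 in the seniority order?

Ivanova

By accumulated service hours (higher first): Varga, Ivanova and Ibarra (each 35616 hours); then Marino (22580 hours); then Oyelaran, Dimitriou and Tran (each 13611 hours); then Romero (5301 hours).
Among Varga, Ivanova and Ibarra, by employee number (lower first): Varga (4112) before Ivanova (4293) before Ibarra (9143).
Among Oyelaran, Dimitriou and Tran, by employee number (lower first): Oyelaran (1458) before Dimitriou (2487) before Tran (6155).
Order: Varga, Ivanova, Ibarra, Marino, Oyelaran, Dimitriou, Tran, Romero.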